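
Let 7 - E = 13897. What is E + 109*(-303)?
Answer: -46917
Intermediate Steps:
E = -13890 (E = 7 - 1*13897 = 7 - 13897 = -13890)
E + 109*(-303) = -13890 + 109*(-303) = -13890 - 33027 = -46917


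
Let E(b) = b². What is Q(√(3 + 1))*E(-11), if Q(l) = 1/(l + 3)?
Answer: 121/5 ≈ 24.200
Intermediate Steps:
Q(l) = 1/(3 + l)
Q(√(3 + 1))*E(-11) = (-11)²/(3 + √(3 + 1)) = 121/(3 + √4) = 121/(3 + 2) = 121/5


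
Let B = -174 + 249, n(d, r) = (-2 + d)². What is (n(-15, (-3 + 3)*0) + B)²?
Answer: 132496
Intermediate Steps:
B = 75
(n(-15, (-3 + 3)*0) + B)² = ((-2 - 15)² + 75)² = ((-17)² + 75)² = (289 + 75)² = 364² = 132496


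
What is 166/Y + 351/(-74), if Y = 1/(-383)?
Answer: -4705123/74 ≈ -63583.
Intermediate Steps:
Y = -1/383 ≈ -0.0026110
166/Y + 351/(-74) = 166/(-1/383) + 351/(-74) = 166*(-383) + 351*(-1/74) = -63578 - 351/74 = -4705123/74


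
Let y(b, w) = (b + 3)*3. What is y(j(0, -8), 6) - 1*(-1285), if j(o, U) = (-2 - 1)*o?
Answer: 1294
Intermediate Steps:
j(o, U) = -3*o
y(b, w) = 9 + 3*b (y(b, w) = (3 + b)*3 = 9 + 3*b)
y(j(0, -8), 6) - 1*(-1285) = (9 + 3*(-3*0)) - 1*(-1285) = (9 + 3*0) + 1285 = (9 + 0) + 1285 = 9 + 1285 = 1294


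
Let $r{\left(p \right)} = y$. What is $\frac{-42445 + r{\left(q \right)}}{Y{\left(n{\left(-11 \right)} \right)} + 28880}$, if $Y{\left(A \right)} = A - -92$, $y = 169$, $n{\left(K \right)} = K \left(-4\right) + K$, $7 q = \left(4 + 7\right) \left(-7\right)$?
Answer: $- \frac{42276}{29005} \approx -1.4575$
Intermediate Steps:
$q = -11$ ($q = \frac{\left(4 + 7\right) \left(-7\right)}{7} = \frac{11 \left(-7\right)}{7} = \frac{1}{7} \left(-77\right) = -11$)
$n{\left(K \right)} = - 3 K$ ($n{\left(K \right)} = - 4 K + K = - 3 K$)
$r{\left(p \right)} = 169$
$Y{\left(A \right)} = 92 + A$ ($Y{\left(A \right)} = A + 92 = 92 + A$)
$\frac{-42445 + r{\left(q \right)}}{Y{\left(n{\left(-11 \right)} \right)} + 28880} = \frac{-42445 + 169}{\left(92 - -33\right) + 28880} = - \frac{42276}{\left(92 + 33\right) + 28880} = - \frac{42276}{125 + 28880} = - \frac{42276}{29005}$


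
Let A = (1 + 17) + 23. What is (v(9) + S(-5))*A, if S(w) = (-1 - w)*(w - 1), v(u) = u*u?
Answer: 2337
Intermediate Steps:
v(u) = u²
A = 41 (A = 18 + 23 = 41)
S(w) = (-1 + w)*(-1 - w) (S(w) = (-1 - w)*(-1 + w) = (-1 + w)*(-1 - w))
(v(9) + S(-5))*A = (9² + (1 - 1*(-5)²))*41 = (81 + (1 - 1*25))*41 = (81 + (1 - 25))*41 = (81 - 24)*41 = 57*41 = 2337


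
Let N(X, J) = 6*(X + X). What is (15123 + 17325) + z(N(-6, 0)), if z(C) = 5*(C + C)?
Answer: 31728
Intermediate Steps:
N(X, J) = 12*X (N(X, J) = 6*(2*X) = 12*X)
z(C) = 10*C (z(C) = 5*(2*C) = 10*C)
(15123 + 17325) + z(N(-6, 0)) = (15123 + 17325) + 10*(12*(-6)) = 32448 + 10*(-72) = 32448 - 720 = 31728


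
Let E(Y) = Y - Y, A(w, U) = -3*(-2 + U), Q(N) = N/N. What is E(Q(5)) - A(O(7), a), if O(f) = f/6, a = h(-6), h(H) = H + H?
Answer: -42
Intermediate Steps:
h(H) = 2*H
a = -12 (a = 2*(-6) = -12)
O(f) = f/6 (O(f) = f*(⅙) = f/6)
Q(N) = 1
A(w, U) = 6 - 3*U
E(Y) = 0
E(Q(5)) - A(O(7), a) = 0 - (6 - 3*(-12)) = 0 - (6 + 36) = 0 - 1*42 = 0 - 42 = -42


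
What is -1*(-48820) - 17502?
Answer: 31318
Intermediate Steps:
-1*(-48820) - 17502 = 48820 - 17502 = 31318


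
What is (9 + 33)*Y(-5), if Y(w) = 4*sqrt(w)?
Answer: 168*I*sqrt(5) ≈ 375.66*I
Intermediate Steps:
(9 + 33)*Y(-5) = (9 + 33)*(4*sqrt(-5)) = 42*(4*(I*sqrt(5))) = 42*(4*I*sqrt(5)) = 168*I*sqrt(5)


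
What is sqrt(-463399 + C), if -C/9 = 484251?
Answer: I*sqrt(4821658) ≈ 2195.8*I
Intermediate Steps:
C = -4358259 (C = -9*484251 = -4358259)
sqrt(-463399 + C) = sqrt(-463399 - 4358259) = sqrt(-4821658) = I*sqrt(4821658)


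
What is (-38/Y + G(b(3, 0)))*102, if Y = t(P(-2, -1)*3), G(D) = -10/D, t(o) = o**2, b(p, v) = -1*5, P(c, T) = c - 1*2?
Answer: 2125/12 ≈ 177.08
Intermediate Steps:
P(c, T) = -2 + c (P(c, T) = c - 2 = -2 + c)
b(p, v) = -5
Y = 144 (Y = ((-2 - 2)*3)**2 = (-4*3)**2 = (-12)**2 = 144)
(-38/Y + G(b(3, 0)))*102 = (-38/144 - 10/(-5))*102 = (-38*1/144 - 10*(-1/5))*102 = (-19/72 + 2)*102 = (125/72)*102 = 2125/12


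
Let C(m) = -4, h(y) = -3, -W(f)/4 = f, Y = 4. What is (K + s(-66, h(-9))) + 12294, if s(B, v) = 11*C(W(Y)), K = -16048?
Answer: -3798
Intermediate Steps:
W(f) = -4*f
s(B, v) = -44 (s(B, v) = 11*(-4) = -44)
(K + s(-66, h(-9))) + 12294 = (-16048 - 44) + 12294 = -16092 + 12294 = -3798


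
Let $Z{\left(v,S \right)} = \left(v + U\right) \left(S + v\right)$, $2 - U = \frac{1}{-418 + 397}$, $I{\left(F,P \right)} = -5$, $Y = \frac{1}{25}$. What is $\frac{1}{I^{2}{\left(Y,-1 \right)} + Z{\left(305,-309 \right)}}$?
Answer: $- \frac{21}{25267} \approx -0.00083112$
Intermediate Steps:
$Y = \frac{1}{25} \approx 0.04$
$U = \frac{43}{21}$ ($U = 2 - \frac{1}{-418 + 397} = 2 - \frac{1}{-21} = 2 - - \frac{1}{21} = 2 + \frac{1}{21} = \frac{43}{21} \approx 2.0476$)
$Z{\left(v,S \right)} = \left(\frac{43}{21} + v\right) \left(S + v\right)$ ($Z{\left(v,S \right)} = \left(v + \frac{43}{21}\right) \left(S + v\right) = \left(\frac{43}{21} + v\right) \left(S + v\right)$)
$\frac{1}{I^{2}{\left(Y,-1 \right)} + Z{\left(305,-309 \right)}} = \frac{1}{\left(-5\right)^{2} + \left(305^{2} + \frac{43}{21} \left(-309\right) + \frac{43}{21} \cdot 305 - 94245\right)} = \frac{1}{25 + \left(93025 - \frac{4429}{7} + \frac{13115}{21} - 94245\right)} = \frac{1}{25 - \frac{25792}{21}} = \frac{1}{- \frac{25267}{21}} = - \frac{21}{25267}$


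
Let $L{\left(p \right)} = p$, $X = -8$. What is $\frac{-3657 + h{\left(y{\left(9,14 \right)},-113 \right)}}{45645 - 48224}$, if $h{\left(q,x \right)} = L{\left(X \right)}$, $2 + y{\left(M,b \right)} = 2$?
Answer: $\frac{3665}{2579} \approx 1.4211$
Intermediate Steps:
$y{\left(M,b \right)} = 0$ ($y{\left(M,b \right)} = -2 + 2 = 0$)
$h{\left(q,x \right)} = -8$
$\frac{-3657 + h{\left(y{\left(9,14 \right)},-113 \right)}}{45645 - 48224} = \frac{-3657 - 8}{45645 - 48224} = - \frac{3665}{-2579} = \left(-3665\right) \left(- \frac{1}{2579}\right) = \frac{3665}{2579}$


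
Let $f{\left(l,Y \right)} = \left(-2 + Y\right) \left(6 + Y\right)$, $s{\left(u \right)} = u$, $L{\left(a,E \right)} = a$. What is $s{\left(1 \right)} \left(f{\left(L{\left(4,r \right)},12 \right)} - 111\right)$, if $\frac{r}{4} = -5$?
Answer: $69$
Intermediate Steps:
$r = -20$ ($r = 4 \left(-5\right) = -20$)
$s{\left(1 \right)} \left(f{\left(L{\left(4,r \right)},12 \right)} - 111\right) = 1 \left(\left(-12 + 12^{2} + 4 \cdot 12\right) - 111\right) = 1 \left(\left(-12 + 144 + 48\right) - 111\right) = 1 \left(180 - 111\right) = 1 \cdot 69 = 69$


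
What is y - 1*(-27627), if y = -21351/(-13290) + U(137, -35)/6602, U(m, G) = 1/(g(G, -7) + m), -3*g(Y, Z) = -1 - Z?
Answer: 5454337416886/197416305 ≈ 27629.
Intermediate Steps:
g(Y, Z) = 1/3 + Z/3 (g(Y, Z) = -(-1 - Z)/3 = 1/3 + Z/3)
U(m, G) = 1/(-2 + m) (U(m, G) = 1/((1/3 + (1/3)*(-7)) + m) = 1/((1/3 - 7/3) + m) = 1/(-2 + m))
y = 317158651/197416305 (y = -21351/(-13290) + 1/((-2 + 137)*6602) = -21351*(-1/13290) + (1/6602)/135 = 7117/4430 + (1/135)*(1/6602) = 7117/4430 + 1/891270 = 317158651/197416305 ≈ 1.6065)
y - 1*(-27627) = 317158651/197416305 - 1*(-27627) = 317158651/197416305 + 27627 = 5454337416886/197416305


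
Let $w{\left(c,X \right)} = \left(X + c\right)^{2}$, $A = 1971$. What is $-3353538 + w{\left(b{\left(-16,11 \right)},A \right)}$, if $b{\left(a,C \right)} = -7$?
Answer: $503758$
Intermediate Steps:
$-3353538 + w{\left(b{\left(-16,11 \right)},A \right)} = -3353538 + \left(1971 - 7\right)^{2} = -3353538 + 1964^{2} = -3353538 + 3857296 = 503758$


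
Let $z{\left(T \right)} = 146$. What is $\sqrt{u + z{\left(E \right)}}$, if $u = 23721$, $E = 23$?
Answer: $\sqrt{23867} \approx 154.49$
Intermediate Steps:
$\sqrt{u + z{\left(E \right)}} = \sqrt{23721 + 146} = \sqrt{23867}$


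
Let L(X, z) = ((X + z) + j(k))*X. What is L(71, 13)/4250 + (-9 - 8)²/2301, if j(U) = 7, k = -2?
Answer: 16095011/9779250 ≈ 1.6458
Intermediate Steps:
L(X, z) = X*(7 + X + z) (L(X, z) = ((X + z) + 7)*X = (7 + X + z)*X = X*(7 + X + z))
L(71, 13)/4250 + (-9 - 8)²/2301 = (71*(7 + 71 + 13))/4250 + (-9 - 8)²/2301 = (71*91)*(1/4250) + (-17)²*(1/2301) = 6461*(1/4250) + 289*(1/2301) = 6461/4250 + 289/2301 = 16095011/9779250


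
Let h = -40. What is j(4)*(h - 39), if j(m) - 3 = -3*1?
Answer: 0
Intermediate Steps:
j(m) = 0 (j(m) = 3 - 3*1 = 3 - 3 = 0)
j(4)*(h - 39) = 0*(-40 - 39) = 0*(-79) = 0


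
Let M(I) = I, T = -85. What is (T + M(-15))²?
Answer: 10000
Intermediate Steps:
(T + M(-15))² = (-85 - 15)² = (-100)² = 10000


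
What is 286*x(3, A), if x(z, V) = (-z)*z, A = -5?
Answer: -2574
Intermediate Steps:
x(z, V) = -z²
286*x(3, A) = 286*(-1*3²) = 286*(-1*9) = 286*(-9) = -2574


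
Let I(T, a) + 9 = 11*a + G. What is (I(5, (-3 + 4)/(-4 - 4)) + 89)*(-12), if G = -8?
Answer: -1695/2 ≈ -847.50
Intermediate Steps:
I(T, a) = -17 + 11*a (I(T, a) = -9 + (11*a - 8) = -9 + (-8 + 11*a) = -17 + 11*a)
(I(5, (-3 + 4)/(-4 - 4)) + 89)*(-12) = ((-17 + 11*((-3 + 4)/(-4 - 4))) + 89)*(-12) = ((-17 + 11*(1/(-8))) + 89)*(-12) = ((-17 + 11*(1*(-⅛))) + 89)*(-12) = ((-17 + 11*(-⅛)) + 89)*(-12) = ((-17 - 11/8) + 89)*(-12) = (-147/8 + 89)*(-12) = (565/8)*(-12) = -1695/2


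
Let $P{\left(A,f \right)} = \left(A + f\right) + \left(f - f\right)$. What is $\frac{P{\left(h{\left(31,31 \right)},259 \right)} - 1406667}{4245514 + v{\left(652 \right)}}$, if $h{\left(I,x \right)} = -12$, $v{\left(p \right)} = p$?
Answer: $- \frac{703210}{2123083} \approx -0.33122$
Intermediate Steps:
$P{\left(A,f \right)} = A + f$ ($P{\left(A,f \right)} = \left(A + f\right) + 0 = A + f$)
$\frac{P{\left(h{\left(31,31 \right)},259 \right)} - 1406667}{4245514 + v{\left(652 \right)}} = \frac{\left(-12 + 259\right) - 1406667}{4245514 + 652} = \frac{247 - 1406667}{4246166} = \left(-1406420\right) \frac{1}{4246166} = - \frac{703210}{2123083}$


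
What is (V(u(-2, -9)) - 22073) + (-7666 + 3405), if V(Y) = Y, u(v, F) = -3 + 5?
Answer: -26332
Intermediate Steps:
u(v, F) = 2
(V(u(-2, -9)) - 22073) + (-7666 + 3405) = (2 - 22073) + (-7666 + 3405) = -22071 - 4261 = -26332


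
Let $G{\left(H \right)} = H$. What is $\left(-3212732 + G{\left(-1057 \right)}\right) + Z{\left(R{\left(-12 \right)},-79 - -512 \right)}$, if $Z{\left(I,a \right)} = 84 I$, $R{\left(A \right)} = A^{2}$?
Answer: $-3201693$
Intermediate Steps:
$\left(-3212732 + G{\left(-1057 \right)}\right) + Z{\left(R{\left(-12 \right)},-79 - -512 \right)} = \left(-3212732 - 1057\right) + 84 \left(-12\right)^{2} = -3213789 + 84 \cdot 144 = -3213789 + 12096 = -3201693$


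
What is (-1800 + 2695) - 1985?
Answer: -1090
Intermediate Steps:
(-1800 + 2695) - 1985 = 895 - 1985 = -1090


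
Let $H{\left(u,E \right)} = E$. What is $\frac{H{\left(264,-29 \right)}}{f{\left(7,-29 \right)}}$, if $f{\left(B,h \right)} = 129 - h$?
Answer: $- \frac{29}{158} \approx -0.18354$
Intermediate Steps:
$\frac{H{\left(264,-29 \right)}}{f{\left(7,-29 \right)}} = - \frac{29}{129 - -29} = - \frac{29}{129 + 29} = - \frac{29}{158}$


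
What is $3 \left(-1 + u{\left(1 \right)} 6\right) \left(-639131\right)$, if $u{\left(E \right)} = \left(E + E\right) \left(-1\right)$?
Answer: $24926109$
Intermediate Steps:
$u{\left(E \right)} = - 2 E$ ($u{\left(E \right)} = 2 E \left(-1\right) = - 2 E$)
$3 \left(-1 + u{\left(1 \right)} 6\right) \left(-639131\right) = 3 \left(-1 + \left(-2\right) 1 \cdot 6\right) \left(-639131\right) = 3 \left(-1 - 12\right) \left(-639131\right) = 3 \left(-13\right) \left(-639131\right) = \left(-39\right) \left(-639131\right) = 24926109$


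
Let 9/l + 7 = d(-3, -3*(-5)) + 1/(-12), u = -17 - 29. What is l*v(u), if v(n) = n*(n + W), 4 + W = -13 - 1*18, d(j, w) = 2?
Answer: -402408/61 ≈ -6596.9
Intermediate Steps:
W = -35 (W = -4 + (-13 - 1*18) = -4 + (-13 - 18) = -4 - 31 = -35)
u = -46
v(n) = n*(-35 + n) (v(n) = n*(n - 35) = n*(-35 + n))
l = -108/61 (l = 9/(-7 + (2 + 1/(-12))) = 9/(-7 + (2 - 1/12)) = 9/(-7 + 23/12) = 9/(-61/12) = 9*(-12/61) = -108/61 ≈ -1.7705)
l*v(u) = -(-4968)*(-35 - 46)/61 = -(-4968)*(-81)/61 = -108/61*3726 = -402408/61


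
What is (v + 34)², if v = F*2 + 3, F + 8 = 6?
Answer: 1089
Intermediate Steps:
F = -2 (F = -8 + 6 = -2)
v = -1 (v = -2*2 + 3 = -4 + 3 = -1)
(v + 34)² = (-1 + 34)² = 33² = 1089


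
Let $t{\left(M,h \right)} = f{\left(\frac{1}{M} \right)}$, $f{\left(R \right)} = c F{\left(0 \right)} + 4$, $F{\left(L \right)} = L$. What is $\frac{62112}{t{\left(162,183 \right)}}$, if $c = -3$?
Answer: $15528$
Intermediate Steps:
$f{\left(R \right)} = 4$ ($f{\left(R \right)} = \left(-3\right) 0 + 4 = 0 + 4 = 4$)
$t{\left(M,h \right)} = 4$
$\frac{62112}{t{\left(162,183 \right)}} = \frac{62112}{4} = 62112 \cdot \frac{1}{4} = 15528$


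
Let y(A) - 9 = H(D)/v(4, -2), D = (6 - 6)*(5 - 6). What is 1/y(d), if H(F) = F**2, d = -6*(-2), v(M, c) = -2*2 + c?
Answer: 1/9 ≈ 0.11111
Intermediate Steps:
D = 0 (D = 0*(-1) = 0)
v(M, c) = -4 + c
d = 12
y(A) = 9 (y(A) = 9 + 0**2/(-4 - 2) = 9 + 0/(-6) = 9 + 0*(-1/6) = 9 + 0 = 9)
1/y(d) = 1/9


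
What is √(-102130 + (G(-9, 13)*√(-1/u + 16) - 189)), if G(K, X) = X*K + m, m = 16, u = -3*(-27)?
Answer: √(-920871 - 101*√1295)/3 ≈ 320.5*I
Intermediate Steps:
u = 81
G(K, X) = 16 + K*X (G(K, X) = X*K + 16 = K*X + 16 = 16 + K*X)
√(-102130 + (G(-9, 13)*√(-1/u + 16) - 189)) = √(-102130 + ((16 - 9*13)*√(-1/81 + 16) - 189)) = √(-102130 + ((16 - 117)*√(-1*1/81 + 16) - 189)) = √(-102130 + (-101*√(-1/81 + 16) - 189)) = √(-102130 + (-101*√1295/9 - 189)) = √(-102130 + (-189 - 101*√1295/9)) = √(-102319 - 101*√1295/9)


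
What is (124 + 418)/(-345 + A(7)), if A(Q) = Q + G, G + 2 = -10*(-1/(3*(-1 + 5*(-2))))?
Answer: -8943/5615 ≈ -1.5927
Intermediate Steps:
G = -76/33 (G = -2 - 10*(-1/(3*(-1 + 5*(-2)))) = -2 - 10*(-1/(3*(-1 - 10))) = -2 - 10/((-11*(-3))) = -2 - 10/33 = -76/33 ≈ -2.3030)
A(Q) = -76/33 + Q (A(Q) = Q - 76/33 = -76/33 + Q)
(124 + 418)/(-345 + A(7)) = (124 + 418)/(-345 + (-76/33 + 7)) = 542/(-345 + 155/33) = 542/(-11230/33) = 542*(-33/11230) = -8943/5615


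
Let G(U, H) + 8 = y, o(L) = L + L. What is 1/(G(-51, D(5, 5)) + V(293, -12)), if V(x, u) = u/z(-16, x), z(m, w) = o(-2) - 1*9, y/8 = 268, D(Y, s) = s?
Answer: 13/27780 ≈ 0.00046796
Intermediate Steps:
o(L) = 2*L
y = 2144 (y = 8*268 = 2144)
z(m, w) = -13 (z(m, w) = 2*(-2) - 1*9 = -4 - 9 = -13)
V(x, u) = -u/13 (V(x, u) = u/(-13) = u*(-1/13) = -u/13)
G(U, H) = 2136 (G(U, H) = -8 + 2144 = 2136)
1/(G(-51, D(5, 5)) + V(293, -12)) = 1/(2136 - 1/13*(-12)) = 1/(2136 + 12/13) = 1/(27780/13) = 13/27780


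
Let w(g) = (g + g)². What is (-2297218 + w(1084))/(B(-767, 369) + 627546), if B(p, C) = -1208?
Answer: 1201503/313169 ≈ 3.8366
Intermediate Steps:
w(g) = 4*g² (w(g) = (2*g)² = 4*g²)
(-2297218 + w(1084))/(B(-767, 369) + 627546) = (-2297218 + 4*1084²)/(-1208 + 627546) = (-2297218 + 4*1175056)/626338 = (-2297218 + 4700224)*(1/626338) = 2403006*(1/626338) = 1201503/313169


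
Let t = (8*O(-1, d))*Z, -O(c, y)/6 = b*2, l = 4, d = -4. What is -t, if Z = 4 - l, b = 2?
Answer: 0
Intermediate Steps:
Z = 0 (Z = 4 - 1*4 = 4 - 4 = 0)
O(c, y) = -24 (O(c, y) = -12*2 = -6*4 = -24)
t = 0 (t = (8*(-24))*0 = -192*0 = 0)
-t = -1*0 = 0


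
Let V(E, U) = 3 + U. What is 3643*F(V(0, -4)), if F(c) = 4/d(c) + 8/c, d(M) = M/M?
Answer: -14572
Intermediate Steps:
d(M) = 1
F(c) = 4 + 8/c (F(c) = 4/1 + 8/c = 4*1 + 8/c = 4 + 8/c)
3643*F(V(0, -4)) = 3643*(4 + 8/(3 - 4)) = 3643*(4 + 8/(-1)) = 3643*(4 + 8*(-1)) = 3643*(4 - 8) = 3643*(-4) = -14572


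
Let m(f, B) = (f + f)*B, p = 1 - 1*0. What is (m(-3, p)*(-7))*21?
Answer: 882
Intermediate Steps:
p = 1 (p = 1 + 0 = 1)
m(f, B) = 2*B*f (m(f, B) = (2*f)*B = 2*B*f)
(m(-3, p)*(-7))*21 = ((2*1*(-3))*(-7))*21 = -6*(-7)*21 = 42*21 = 882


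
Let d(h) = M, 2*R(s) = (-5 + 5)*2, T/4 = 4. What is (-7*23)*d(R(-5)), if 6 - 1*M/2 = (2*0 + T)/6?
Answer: -3220/3 ≈ -1073.3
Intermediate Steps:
T = 16 (T = 4*4 = 16)
R(s) = 0 (R(s) = ((-5 + 5)*2)/2 = (0*2)/2 = (½)*0 = 0)
M = 20/3 (M = 12 - 2*(2*0 + 16)/6 = 12 - 2*(0 + 16)/6 = 12 - 32/6 = 12 - 2*8/3 = 12 - 16/3 = 20/3 ≈ 6.6667)
d(h) = 20/3
(-7*23)*d(R(-5)) = -7*23*(20/3) = -161*20/3 = -3220/3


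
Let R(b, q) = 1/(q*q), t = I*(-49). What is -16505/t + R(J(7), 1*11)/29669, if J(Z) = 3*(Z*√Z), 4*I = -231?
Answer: -21546220151/3694057521 ≈ -5.8327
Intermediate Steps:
I = -231/4 (I = (¼)*(-231) = -231/4 ≈ -57.750)
t = 11319/4 (t = -231/4*(-49) = 11319/4 ≈ 2829.8)
J(Z) = 3*Z^(3/2)
R(b, q) = q⁻² (R(b, q) = 1/(q²) = q⁻²)
-16505/t + R(J(7), 1*11)/29669 = -16505/11319/4 + 1/((1*11)²*29669) = -16505*4/11319 + (1/29669)/11² = -66020/11319 + (1/121)*(1/29669) = -66020/11319 + 1/3589949 = -21546220151/3694057521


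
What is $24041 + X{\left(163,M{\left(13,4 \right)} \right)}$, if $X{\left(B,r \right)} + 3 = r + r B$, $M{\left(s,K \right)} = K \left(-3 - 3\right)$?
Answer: $20102$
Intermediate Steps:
$M{\left(s,K \right)} = - 6 K$ ($M{\left(s,K \right)} = K \left(-6\right) = - 6 K$)
$X{\left(B,r \right)} = -3 + r + B r$ ($X{\left(B,r \right)} = -3 + \left(r + r B\right) = -3 + \left(r + B r\right) = -3 + r + B r$)
$24041 + X{\left(163,M{\left(13,4 \right)} \right)} = 24041 - \left(27 - \left(-978\right) 4\right) = 24041 - 3939 = 20102$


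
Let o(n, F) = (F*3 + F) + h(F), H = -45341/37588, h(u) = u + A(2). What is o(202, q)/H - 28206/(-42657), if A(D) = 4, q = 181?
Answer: -485401272666/644703679 ≈ -752.91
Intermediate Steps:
h(u) = 4 + u (h(u) = u + 4 = 4 + u)
H = -45341/37588 (H = -45341*1/37588 = -45341/37588 ≈ -1.2063)
o(n, F) = 4 + 5*F (o(n, F) = (F*3 + F) + (4 + F) = (3*F + F) + (4 + F) = 4*F + (4 + F) = 4 + 5*F)
o(202, q)/H - 28206/(-42657) = (4 + 5*181)/(-45341/37588) - 28206/(-42657) = (4 + 905)*(-37588/45341) - 28206*(-1/42657) = 909*(-37588/45341) + 9402/14219 = -34167492/45341 + 9402/14219 = -485401272666/644703679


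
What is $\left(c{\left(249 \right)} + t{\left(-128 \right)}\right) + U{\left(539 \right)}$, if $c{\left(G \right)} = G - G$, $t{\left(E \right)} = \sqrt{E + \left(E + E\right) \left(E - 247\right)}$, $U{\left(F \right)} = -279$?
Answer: $-279 + 8 \sqrt{1498} \approx 30.632$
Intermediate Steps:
$t{\left(E \right)} = \sqrt{E + 2 E \left(-247 + E\right)}$
$c{\left(G \right)} = 0$
$\left(c{\left(249 \right)} + t{\left(-128 \right)}\right) + U{\left(539 \right)} = \left(0 + \sqrt{- 128 \left(-493 + 2 \left(-128\right)\right)}\right) - 279 = \left(0 + \sqrt{- 128 \left(-493 - 256\right)}\right) - 279 = \left(0 + \sqrt{\left(-128\right) \left(-749\right)}\right) - 279 = \left(0 + \sqrt{95872}\right) - 279 = \left(0 + 8 \sqrt{1498}\right) - 279 = 8 \sqrt{1498} - 279 = -279 + 8 \sqrt{1498}$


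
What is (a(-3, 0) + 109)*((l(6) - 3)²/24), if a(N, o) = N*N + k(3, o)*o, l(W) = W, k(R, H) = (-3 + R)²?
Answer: 177/4 ≈ 44.250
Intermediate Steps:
a(N, o) = N² (a(N, o) = N*N + (-3 + 3)²*o = N² + 0²*o = N² + 0*o = N² + 0 = N²)
(a(-3, 0) + 109)*((l(6) - 3)²/24) = ((-3)² + 109)*((6 - 3)²/24) = (9 + 109)*(3²*(1/24)) = 118*(9*(1/24)) = 118*(3/8) = 177/4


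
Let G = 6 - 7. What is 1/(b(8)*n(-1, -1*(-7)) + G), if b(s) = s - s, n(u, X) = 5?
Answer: -1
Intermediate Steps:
b(s) = 0
G = -1
1/(b(8)*n(-1, -1*(-7)) + G) = 1/(0*5 - 1) = 1/(0 - 1) = 1/(-1) = -1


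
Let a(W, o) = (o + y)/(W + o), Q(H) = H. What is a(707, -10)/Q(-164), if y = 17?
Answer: -7/114308 ≈ -6.1238e-5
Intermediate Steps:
a(W, o) = (17 + o)/(W + o) (a(W, o) = (o + 17)/(W + o) = (17 + o)/(W + o))
a(707, -10)/Q(-164) = ((17 - 10)/(707 - 10))/(-164) = (7/697)*(-1/164) = -7/114308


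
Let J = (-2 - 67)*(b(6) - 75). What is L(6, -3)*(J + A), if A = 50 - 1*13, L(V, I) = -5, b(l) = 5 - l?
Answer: -26405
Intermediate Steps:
A = 37 (A = 50 - 13 = 37)
J = 5244 (J = (-2 - 67)*((5 - 1*6) - 75) = -69*((5 - 6) - 75) = -69*(-1 - 75) = -69*(-76) = 5244)
L(6, -3)*(J + A) = -5*(5244 + 37) = -5*5281 = -26405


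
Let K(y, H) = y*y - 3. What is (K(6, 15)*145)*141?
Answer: 674685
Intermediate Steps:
K(y, H) = -3 + y**2 (K(y, H) = y**2 - 3 = -3 + y**2)
(K(6, 15)*145)*141 = ((-3 + 6**2)*145)*141 = ((-3 + 36)*145)*141 = (33*145)*141 = 4785*141 = 674685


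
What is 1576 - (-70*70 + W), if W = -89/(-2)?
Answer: 12863/2 ≈ 6431.5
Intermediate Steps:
W = 89/2 (W = -89*(-½) = 89/2 ≈ 44.500)
1576 - (-70*70 + W) = 1576 - (-70*70 + 89/2) = 1576 - (-4900 + 89/2) = 1576 - 1*(-9711/2) = 1576 + 9711/2 = 12863/2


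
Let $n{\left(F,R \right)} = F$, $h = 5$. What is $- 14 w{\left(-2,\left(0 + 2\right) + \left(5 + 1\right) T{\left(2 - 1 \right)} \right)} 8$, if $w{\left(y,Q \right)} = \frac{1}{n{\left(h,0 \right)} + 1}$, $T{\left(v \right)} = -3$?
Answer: $- \frac{56}{3} \approx -18.667$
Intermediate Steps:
$w{\left(y,Q \right)} = \frac{1}{6}$ ($w{\left(y,Q \right)} = \frac{1}{5 + 1} = \frac{1}{6}$)
$- 14 w{\left(-2,\left(0 + 2\right) + \left(5 + 1\right) T{\left(2 - 1 \right)} \right)} 8 = \left(-14\right) \frac{1}{6} \cdot 8 = \left(- \frac{7}{3}\right) 8 = - \frac{56}{3}$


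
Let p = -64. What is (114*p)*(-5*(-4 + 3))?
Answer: -36480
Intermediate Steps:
(114*p)*(-5*(-4 + 3)) = (114*(-64))*(-5*(-4 + 3)) = -(-36480)*(-1) = -7296*5 = -36480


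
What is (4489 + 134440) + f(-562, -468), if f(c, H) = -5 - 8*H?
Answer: 142668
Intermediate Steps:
(4489 + 134440) + f(-562, -468) = (4489 + 134440) + (-5 - 8*(-468)) = 138929 + (-5 + 3744) = 138929 + 3739 = 142668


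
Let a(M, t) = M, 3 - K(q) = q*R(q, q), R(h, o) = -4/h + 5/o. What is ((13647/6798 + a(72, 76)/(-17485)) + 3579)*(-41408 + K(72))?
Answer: -28518477151503/192335 ≈ -1.4827e+8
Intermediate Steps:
K(q) = 2 (K(q) = 3 - q*(-4/q + 5/q) = 3 - q/q = 3 - 1*1 = 3 - 1 = 2)
((13647/6798 + a(72, 76)/(-17485)) + 3579)*(-41408 + K(72)) = ((13647/6798 + 72/(-17485)) + 3579)*(-41408 + 2) = ((13647*(1/6798) + 72*(-1/17485)) + 3579)*(-41406) = ((4549/2266 - 72/17485) + 3579)*(-41406) = (79376113/39621010 + 3579)*(-41406) = (141882970903/39621010)*(-41406) = -28518477151503/192335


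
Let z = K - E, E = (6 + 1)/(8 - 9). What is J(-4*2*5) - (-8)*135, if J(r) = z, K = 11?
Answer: 1098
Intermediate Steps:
E = -7 (E = 7/(-1) = 7*(-1) = -7)
z = 18 (z = 11 - 1*(-7) = 11 + 7 = 18)
J(r) = 18
J(-4*2*5) - (-8)*135 = 18 - (-8)*135 = 18 - 1*(-1080) = 18 + 1080 = 1098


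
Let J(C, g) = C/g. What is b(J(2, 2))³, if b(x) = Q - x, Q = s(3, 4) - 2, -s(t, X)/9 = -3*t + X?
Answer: 74088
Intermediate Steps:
s(t, X) = -9*X + 27*t (s(t, X) = -9*(-3*t + X) = -9*(X - 3*t) = -9*X + 27*t)
Q = 43 (Q = (-9*4 + 27*3) - 2 = (-36 + 81) - 2 = 45 - 2 = 43)
b(x) = 43 - x
b(J(2, 2))³ = (43 - 2/2)³ = (43 - 1*1)³ = (43 - 1)³ = 42³ = 74088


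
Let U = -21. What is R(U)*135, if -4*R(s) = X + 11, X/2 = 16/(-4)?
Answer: -405/4 ≈ -101.25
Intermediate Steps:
X = -8 (X = 2*(16/(-4)) = 2*(16*(-1/4)) = 2*(-4) = -8)
R(s) = -3/4 (R(s) = -(-8 + 11)/4 = -1/4*3 = -3/4)
R(U)*135 = -3/4*135 = -405/4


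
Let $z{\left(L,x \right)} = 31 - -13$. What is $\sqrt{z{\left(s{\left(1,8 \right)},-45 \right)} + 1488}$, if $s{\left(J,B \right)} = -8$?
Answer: $2 \sqrt{383} \approx 39.141$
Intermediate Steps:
$z{\left(L,x \right)} = 44$ ($z{\left(L,x \right)} = 31 + 13 = 44$)
$\sqrt{z{\left(s{\left(1,8 \right)},-45 \right)} + 1488} = \sqrt{44 + 1488} = \sqrt{1532} = 2 \sqrt{383}$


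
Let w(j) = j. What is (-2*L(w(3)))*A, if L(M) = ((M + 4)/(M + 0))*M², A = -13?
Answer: 546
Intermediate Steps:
L(M) = M*(4 + M) (L(M) = ((4 + M)/M)*M² = M*(4 + M))
(-2*L(w(3)))*A = -6*(4 + 3)*(-13) = -6*7*(-13) = -2*21*(-13) = -42*(-13) = 546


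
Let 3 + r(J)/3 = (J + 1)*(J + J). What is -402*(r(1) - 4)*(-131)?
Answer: -52662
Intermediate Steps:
r(J) = -9 + 6*J*(1 + J) (r(J) = -9 + 3*((J + 1)*(J + J)) = -9 + 3*((1 + J)*(2*J)) = -9 + 3*(2*J*(1 + J)) = -9 + 6*J*(1 + J))
-402*(r(1) - 4)*(-131) = -402*((-9 + 6*1 + 6*1²) - 4)*(-131) = -402*((-9 + 6 + 6*1) - 4)*(-131) = -402*((-9 + 6 + 6) - 4)*(-131) = -402*(3 - 4)*(-131) = -402*(-1)*(-131) = -134*(-3)*(-131) = 402*(-131) = -52662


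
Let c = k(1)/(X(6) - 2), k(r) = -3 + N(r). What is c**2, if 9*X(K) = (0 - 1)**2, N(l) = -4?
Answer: 3969/289 ≈ 13.734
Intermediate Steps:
X(K) = 1/9 (X(K) = (0 - 1)**2/9 = (1/9)*(-1)**2 = (1/9)*1 = 1/9)
k(r) = -7 (k(r) = -3 - 4 = -7)
c = 63/17 (c = -7/(1/9 - 2) = -7/(-17/9) = -7*(-9/17) = 63/17 ≈ 3.7059)
c**2 = (63/17)**2 = 3969/289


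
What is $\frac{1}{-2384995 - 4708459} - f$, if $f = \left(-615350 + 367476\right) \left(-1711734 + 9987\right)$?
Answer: $- \frac{2992152508634142613}{7093454} \approx -4.2182 \cdot 10^{11}$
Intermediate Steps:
$f = 421818835878$ ($f = \left(-247874\right) \left(-1701747\right) = 421818835878$)
$\frac{1}{-2384995 - 4708459} - f = \frac{1}{-2384995 - 4708459} - 421818835878 = \frac{1}{-7093454} - 421818835878 = - \frac{1}{7093454} - 421818835878 = - \frac{2992152508634142613}{7093454}$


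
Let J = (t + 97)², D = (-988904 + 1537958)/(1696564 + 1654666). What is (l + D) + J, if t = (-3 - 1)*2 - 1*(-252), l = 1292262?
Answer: 2360176053472/1675615 ≈ 1.4085e+6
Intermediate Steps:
D = 274527/1675615 (D = 549054/3351230 = 549054*(1/3351230) = 274527/1675615 ≈ 0.16384)
t = 244 (t = -4*2 + 252 = -8 + 252 = 244)
J = 116281 (J = (244 + 97)² = 341² = 116281)
(l + D) + J = (1292262 + 274527/1675615) + 116281 = 2165333865657/1675615 + 116281 = 2360176053472/1675615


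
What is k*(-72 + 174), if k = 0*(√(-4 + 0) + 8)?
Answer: 0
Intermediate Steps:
k = 0 (k = 0*(√(-4) + 8) = 0*(2*I + 8) = 0*(8 + 2*I) = 0)
k*(-72 + 174) = 0*(-72 + 174) = 0*102 = 0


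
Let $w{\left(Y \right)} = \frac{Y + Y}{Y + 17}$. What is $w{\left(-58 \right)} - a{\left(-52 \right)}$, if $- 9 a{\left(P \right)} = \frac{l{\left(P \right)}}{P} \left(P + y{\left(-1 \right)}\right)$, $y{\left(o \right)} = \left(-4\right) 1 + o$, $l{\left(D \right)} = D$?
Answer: $- \frac{431}{123} \approx -3.5041$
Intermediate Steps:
$y{\left(o \right)} = -4 + o$
$w{\left(Y \right)} = \frac{2 Y}{17 + Y}$
$a{\left(P \right)} = \frac{5}{9} - \frac{P}{9}$ ($a{\left(P \right)} = - \frac{\frac{P}{P} \left(P - 5\right)}{9} = - \frac{1 \left(P - 5\right)}{9} = - \frac{1 \left(-5 + P\right)}{9} = - \frac{-5 + P}{9} = \frac{5}{9} - \frac{P}{9}$)
$w{\left(-58 \right)} - a{\left(-52 \right)} = 2 \left(-58\right) \frac{1}{17 - 58} - \left(\frac{5}{9} - - \frac{52}{9}\right) = 2 \left(-58\right) \frac{1}{-41} - \left(\frac{5}{9} + \frac{52}{9}\right) = 2 \left(-58\right) \left(- \frac{1}{41}\right) - \frac{19}{3} = \frac{116}{41} - \frac{19}{3} = - \frac{431}{123}$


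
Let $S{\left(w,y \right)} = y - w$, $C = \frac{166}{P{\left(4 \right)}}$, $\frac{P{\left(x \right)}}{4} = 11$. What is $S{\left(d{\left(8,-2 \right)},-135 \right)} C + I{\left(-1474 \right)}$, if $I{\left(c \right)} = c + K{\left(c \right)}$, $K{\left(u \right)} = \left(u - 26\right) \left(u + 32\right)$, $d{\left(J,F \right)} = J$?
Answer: $\frac{4321973}{2} \approx 2.161 \cdot 10^{6}$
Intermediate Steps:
$K{\left(u \right)} = \left(-26 + u\right) \left(32 + u\right)$
$P{\left(x \right)} = 44$ ($P{\left(x \right)} = 4 \cdot 11 = 44$)
$I{\left(c \right)} = -832 + c^{2} + 7 c$ ($I{\left(c \right)} = c + \left(-832 + c^{2} + 6 c\right) = -832 + c^{2} + 7 c$)
$C = \frac{83}{22}$ ($C = \frac{166}{44} = 166 \cdot \frac{1}{44} = \frac{83}{22} \approx 3.7727$)
$S{\left(d{\left(8,-2 \right)},-135 \right)} C + I{\left(-1474 \right)} = \left(-135 - 8\right) \frac{83}{22} + \left(-832 + \left(-1474\right)^{2} + 7 \left(-1474\right)\right) = \left(-135 - 8\right) \frac{83}{22} - -2161526 = \left(-143\right) \frac{83}{22} + 2161526 = - \frac{1079}{2} + 2161526 = \frac{4321973}{2}$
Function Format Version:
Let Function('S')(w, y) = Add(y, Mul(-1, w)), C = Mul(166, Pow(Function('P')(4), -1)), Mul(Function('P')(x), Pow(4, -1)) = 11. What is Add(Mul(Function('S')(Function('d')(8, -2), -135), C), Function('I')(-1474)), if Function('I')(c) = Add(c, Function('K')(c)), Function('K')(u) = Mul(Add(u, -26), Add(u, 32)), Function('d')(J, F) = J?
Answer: Rational(4321973, 2) ≈ 2.1610e+6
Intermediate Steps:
Function('K')(u) = Mul(Add(-26, u), Add(32, u))
Function('P')(x) = 44 (Function('P')(x) = Mul(4, 11) = 44)
Function('I')(c) = Add(-832, Pow(c, 2), Mul(7, c)) (Function('I')(c) = Add(c, Add(-832, Pow(c, 2), Mul(6, c))) = Add(-832, Pow(c, 2), Mul(7, c)))
C = Rational(83, 22) (C = Mul(166, Pow(44, -1)) = Mul(166, Rational(1, 44)) = Rational(83, 22) ≈ 3.7727)
Add(Mul(Function('S')(Function('d')(8, -2), -135), C), Function('I')(-1474)) = Add(Mul(Add(-135, Mul(-1, 8)), Rational(83, 22)), Add(-832, Pow(-1474, 2), Mul(7, -1474))) = Add(Mul(Add(-135, -8), Rational(83, 22)), Add(-832, 2172676, -10318)) = Add(Mul(-143, Rational(83, 22)), 2161526) = Add(Rational(-1079, 2), 2161526) = Rational(4321973, 2)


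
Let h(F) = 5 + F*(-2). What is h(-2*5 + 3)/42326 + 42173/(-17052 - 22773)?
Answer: -1784257723/1685632950 ≈ -1.0585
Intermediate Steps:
h(F) = 5 - 2*F
h(-2*5 + 3)/42326 + 42173/(-17052 - 22773) = (5 - 2*(-2*5 + 3))/42326 + 42173/(-17052 - 22773) = (5 - 2*(-10 + 3))*(1/42326) + 42173/(-39825) = (5 - 2*(-7))*(1/42326) + 42173*(-1/39825) = (5 + 14)*(1/42326) - 42173/39825 = 19*(1/42326) - 42173/39825 = 19/42326 - 42173/39825 = -1784257723/1685632950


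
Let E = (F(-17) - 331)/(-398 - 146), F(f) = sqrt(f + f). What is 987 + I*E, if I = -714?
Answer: 8841/16 + 21*I*sqrt(34)/16 ≈ 552.56 + 7.6531*I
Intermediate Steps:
F(f) = sqrt(2)*sqrt(f) (F(f) = sqrt(2*f) = sqrt(2)*sqrt(f))
E = 331/544 - I*sqrt(34)/544 (E = (sqrt(2)*sqrt(-17) - 331)/(-398 - 146) = (sqrt(2)*(I*sqrt(17)) - 331)/(-544) = (I*sqrt(34) - 331)*(-1/544) = (-331 + I*sqrt(34))*(-1/544) = 331/544 - I*sqrt(34)/544 ≈ 0.60846 - 0.010719*I)
987 + I*E = 987 - 714*(331/544 - I*sqrt(34)/544) = 987 + (-6951/16 + 21*I*sqrt(34)/16) = 8841/16 + 21*I*sqrt(34)/16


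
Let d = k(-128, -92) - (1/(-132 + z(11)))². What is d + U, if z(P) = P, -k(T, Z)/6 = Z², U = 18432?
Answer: -473665633/14641 ≈ -32352.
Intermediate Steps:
k(T, Z) = -6*Z²
d = -743528545/14641 (d = -6*(-92)² - (1/(-132 + 11))² = -6*8464 - (1/(-121))² = -50784 - (-1/121)² = -50784 - 1*1/14641 = -50784 - 1/14641 = -743528545/14641 ≈ -50784.)
d + U = -743528545/14641 + 18432 = -473665633/14641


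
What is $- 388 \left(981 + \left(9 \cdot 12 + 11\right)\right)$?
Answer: $-426800$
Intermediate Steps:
$- 388 \left(981 + \left(9 \cdot 12 + 11\right)\right) = - 388 \left(981 + \left(108 + 11\right)\right) = - 388 \left(981 + 119\right) = \left(-388\right) 1100 = -426800$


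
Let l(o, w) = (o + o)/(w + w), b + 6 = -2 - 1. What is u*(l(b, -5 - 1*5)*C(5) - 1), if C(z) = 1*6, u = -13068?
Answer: -287496/5 ≈ -57499.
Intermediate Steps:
C(z) = 6
b = -9 (b = -6 + (-2 - 1) = -6 - 3 = -9)
l(o, w) = o/w (l(o, w) = (2*o)/((2*w)) = (2*o)*(1/(2*w)) = o/w)
u*(l(b, -5 - 1*5)*C(5) - 1) = -13068*(-9/(-5 - 1*5)*6 - 1) = -13068*(-9/(-5 - 5)*6 - 1) = -13068*(-9/(-10)*6 - 1) = -13068*(-9*(-⅒)*6 - 1) = -13068*((9/10)*6 - 1) = -13068*(27/5 - 1) = -13068*22/5 = -287496/5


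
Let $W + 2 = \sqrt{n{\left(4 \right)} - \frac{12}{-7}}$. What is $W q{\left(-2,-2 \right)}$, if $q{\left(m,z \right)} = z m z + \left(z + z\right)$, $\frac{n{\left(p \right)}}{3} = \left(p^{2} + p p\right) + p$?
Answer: $24 - \frac{192 \sqrt{21}}{7} \approx -101.69$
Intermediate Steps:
$n{\left(p \right)} = 3 p + 6 p^{2}$ ($n{\left(p \right)} = 3 \left(\left(p^{2} + p p\right) + p\right) = 3 \left(\left(p^{2} + p^{2}\right) + p\right) = 3 \left(2 p^{2} + p\right) = 3 \left(p + 2 p^{2}\right) = 3 p + 6 p^{2}$)
$q{\left(m,z \right)} = 2 z + m z^{2}$ ($q{\left(m,z \right)} = m z z + 2 z = m z^{2} + 2 z = 2 z + m z^{2}$)
$W = -2 + \frac{16 \sqrt{21}}{7}$ ($W = -2 + \sqrt{3 \cdot 4 \left(1 + 2 \cdot 4\right) - \frac{12}{-7}} = -2 + \sqrt{3 \cdot 4 \left(1 + 8\right) - - \frac{12}{7}} = -2 + \sqrt{3 \cdot 4 \cdot 9 + \frac{12}{7}} = -2 + \sqrt{108 + \frac{12}{7}} = -2 + \sqrt{\frac{768}{7}} = -2 + \frac{16 \sqrt{21}}{7} \approx 8.4745$)
$W q{\left(-2,-2 \right)} = \left(-2 + \frac{16 \sqrt{21}}{7}\right) \left(- 2 \left(2 - -4\right)\right) = \left(-2 + \frac{16 \sqrt{21}}{7}\right) \left(- 2 \left(2 + 4\right)\right) = \left(-2 + \frac{16 \sqrt{21}}{7}\right) \left(\left(-2\right) 6\right) = \left(-2 + \frac{16 \sqrt{21}}{7}\right) \left(-12\right) = 24 - \frac{192 \sqrt{21}}{7}$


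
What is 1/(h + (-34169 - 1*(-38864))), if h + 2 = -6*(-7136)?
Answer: 1/47509 ≈ 2.1049e-5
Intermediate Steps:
h = 42814 (h = -2 - 6*(-7136) = -2 + 42816 = 42814)
1/(h + (-34169 - 1*(-38864))) = 1/(42814 + (-34169 - 1*(-38864))) = 1/(42814 + (-34169 + 38864)) = 1/(42814 + 4695) = 1/47509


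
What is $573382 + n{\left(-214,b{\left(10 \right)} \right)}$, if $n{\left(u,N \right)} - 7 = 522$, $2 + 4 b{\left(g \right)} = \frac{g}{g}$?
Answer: $573911$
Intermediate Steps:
$b{\left(g \right)} = - \frac{1}{4}$ ($b{\left(g \right)} = - \frac{1}{2} + \frac{g \frac{1}{g}}{4} = - \frac{1}{2} + \frac{1}{4} \cdot 1 = - \frac{1}{2} + \frac{1}{4} = - \frac{1}{4}$)
$n{\left(u,N \right)} = 529$ ($n{\left(u,N \right)} = 7 + 522 = 529$)
$573382 + n{\left(-214,b{\left(10 \right)} \right)} = 573382 + 529 = 573911$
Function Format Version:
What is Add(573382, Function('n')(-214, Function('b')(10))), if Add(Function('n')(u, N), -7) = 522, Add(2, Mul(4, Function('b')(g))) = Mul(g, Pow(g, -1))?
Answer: 573911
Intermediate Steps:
Function('b')(g) = Rational(-1, 4) (Function('b')(g) = Add(Rational(-1, 2), Mul(Rational(1, 4), Mul(g, Pow(g, -1)))) = Add(Rational(-1, 2), Mul(Rational(1, 4), 1)) = Add(Rational(-1, 2), Rational(1, 4)) = Rational(-1, 4))
Function('n')(u, N) = 529 (Function('n')(u, N) = Add(7, 522) = 529)
Add(573382, Function('n')(-214, Function('b')(10))) = Add(573382, 529) = 573911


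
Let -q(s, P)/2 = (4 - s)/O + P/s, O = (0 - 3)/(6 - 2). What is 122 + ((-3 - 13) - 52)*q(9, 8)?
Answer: 10346/9 ≈ 1149.6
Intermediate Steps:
O = -¾ (O = -3/4 = -3*¼ = -¾ ≈ -0.75000)
q(s, P) = 32/3 - 8*s/3 - 2*P/s (q(s, P) = -2*((4 - s)/(-¾) + P/s) = -2*((4 - s)*(-4/3) + P/s) = -2*((-16/3 + 4*s/3) + P/s) = -2*(-16/3 + 4*s/3 + P/s) = 32/3 - 8*s/3 - 2*P/s)
122 + ((-3 - 13) - 52)*q(9, 8) = 122 + ((-3 - 13) - 52)*((⅔)*(-3*8 + 4*9*(4 - 1*9))/9) = 122 + (-16 - 52)*((⅔)*(⅑)*(-24 + 4*9*(4 - 9))) = 122 - 136*(-24 + 4*9*(-5))/(3*9) = 122 - 136*(-24 - 180)/(3*9) = 122 - 136*(-204)/(3*9) = 122 - 68*(-136/9) = 122 + 9248/9 = 10346/9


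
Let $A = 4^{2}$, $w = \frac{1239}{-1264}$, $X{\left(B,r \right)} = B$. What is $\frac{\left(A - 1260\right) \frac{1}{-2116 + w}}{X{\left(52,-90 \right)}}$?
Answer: $\frac{393104}{34786219} \approx 0.011301$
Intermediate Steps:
$w = - \frac{1239}{1264}$ ($w = 1239 \left(- \frac{1}{1264}\right) = - \frac{1239}{1264} \approx -0.98022$)
$A = 16$
$\frac{\left(A - 1260\right) \frac{1}{-2116 + w}}{X{\left(52,-90 \right)}} = \frac{\left(16 - 1260\right) \frac{1}{-2116 - \frac{1239}{1264}}}{52} = - \frac{1244}{- \frac{2675863}{1264}} \cdot \frac{1}{52} = \left(-1244\right) \left(- \frac{1264}{2675863}\right) \frac{1}{52} = \frac{1572416}{2675863} \cdot \frac{1}{52} = \frac{393104}{34786219}$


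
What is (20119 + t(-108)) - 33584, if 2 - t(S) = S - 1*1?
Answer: -13354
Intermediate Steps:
t(S) = 3 - S (t(S) = 2 - (S - 1*1) = 2 - (S - 1) = 2 - (-1 + S) = 2 + (1 - S) = 3 - S)
(20119 + t(-108)) - 33584 = (20119 + (3 - 1*(-108))) - 33584 = (20119 + (3 + 108)) - 33584 = (20119 + 111) - 33584 = 20230 - 33584 = -13354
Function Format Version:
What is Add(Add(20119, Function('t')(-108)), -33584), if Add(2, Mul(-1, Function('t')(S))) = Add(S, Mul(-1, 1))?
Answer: -13354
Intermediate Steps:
Function('t')(S) = Add(3, Mul(-1, S)) (Function('t')(S) = Add(2, Mul(-1, Add(S, Mul(-1, 1)))) = Add(2, Mul(-1, Add(S, -1))) = Add(2, Mul(-1, Add(-1, S))) = Add(2, Add(1, Mul(-1, S))) = Add(3, Mul(-1, S)))
Add(Add(20119, Function('t')(-108)), -33584) = Add(Add(20119, Add(3, Mul(-1, -108))), -33584) = Add(Add(20119, Add(3, 108)), -33584) = Add(Add(20119, 111), -33584) = Add(20230, -33584) = -13354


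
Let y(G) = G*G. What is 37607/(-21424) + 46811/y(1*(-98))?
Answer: 160425309/51439024 ≈ 3.1187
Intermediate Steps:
y(G) = G**2
37607/(-21424) + 46811/y(1*(-98)) = 37607/(-21424) + 46811/((1*(-98))**2) = 37607*(-1/21424) + 46811/((-98)**2) = -37607/21424 + 46811/9604 = 160425309/51439024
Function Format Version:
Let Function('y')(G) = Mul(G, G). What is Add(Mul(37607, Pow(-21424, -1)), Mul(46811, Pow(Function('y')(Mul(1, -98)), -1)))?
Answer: Rational(160425309, 51439024) ≈ 3.1187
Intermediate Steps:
Function('y')(G) = Pow(G, 2)
Add(Mul(37607, Pow(-21424, -1)), Mul(46811, Pow(Function('y')(Mul(1, -98)), -1))) = Add(Mul(37607, Pow(-21424, -1)), Mul(46811, Pow(Pow(Mul(1, -98), 2), -1))) = Add(Mul(37607, Rational(-1, 21424)), Mul(46811, Pow(Pow(-98, 2), -1))) = Add(Rational(-37607, 21424), Mul(46811, Pow(9604, -1))) = Add(Rational(-37607, 21424), Mul(46811, Rational(1, 9604))) = Add(Rational(-37607, 21424), Rational(46811, 9604)) = Rational(160425309, 51439024)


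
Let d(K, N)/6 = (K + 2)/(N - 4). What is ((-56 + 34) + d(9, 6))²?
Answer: 121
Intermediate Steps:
d(K, N) = 6*(2 + K)/(-4 + N) (d(K, N) = 6*((K + 2)/(N - 4)) = 6*((2 + K)/(-4 + N)) = 6*(2 + K)/(-4 + N))
((-56 + 34) + d(9, 6))² = ((-56 + 34) + 6*(2 + 9)/(-4 + 6))² = (-22 + 6*11/2)² = (-22 + 6*(½)*11)² = (-22 + 33)² = 11² = 121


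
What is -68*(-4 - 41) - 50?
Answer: 3010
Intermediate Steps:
-68*(-4 - 41) - 50 = -68*(-45) - 50 = 3060 - 50 = 3010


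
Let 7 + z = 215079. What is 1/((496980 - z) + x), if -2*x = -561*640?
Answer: 1/461428 ≈ 2.1672e-6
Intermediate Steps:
z = 215072 (z = -7 + 215079 = 215072)
x = 179520 (x = -(-561)*640/2 = -½*(-359040) = 179520)
1/((496980 - z) + x) = 1/((496980 - 1*215072) + 179520) = 1/((496980 - 215072) + 179520) = 1/(281908 + 179520) = 1/461428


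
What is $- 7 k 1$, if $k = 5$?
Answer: $-35$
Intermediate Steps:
$- 7 k 1 = \left(-7\right) 5 \cdot 1 = \left(-35\right) 1 = -35$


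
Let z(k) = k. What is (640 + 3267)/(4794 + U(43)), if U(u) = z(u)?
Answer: 3907/4837 ≈ 0.80773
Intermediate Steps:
U(u) = u
(640 + 3267)/(4794 + U(43)) = (640 + 3267)/(4794 + 43) = 3907/4837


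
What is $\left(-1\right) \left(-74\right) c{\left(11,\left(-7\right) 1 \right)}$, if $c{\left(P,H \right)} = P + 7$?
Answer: $1332$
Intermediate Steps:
$c{\left(P,H \right)} = 7 + P$
$\left(-1\right) \left(-74\right) c{\left(11,\left(-7\right) 1 \right)} = \left(-1\right) \left(-74\right) \left(7 + 11\right) = 74 \cdot 18 = 1332$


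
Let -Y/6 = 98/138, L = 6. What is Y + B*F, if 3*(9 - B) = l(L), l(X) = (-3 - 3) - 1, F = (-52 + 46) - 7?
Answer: -10460/69 ≈ -151.59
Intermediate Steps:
F = -13 (F = -6 - 7 = -13)
l(X) = -7 (l(X) = -6 - 1 = -7)
B = 34/3 (B = 9 - ⅓*(-7) = 9 + 7/3 = 34/3 ≈ 11.333)
Y = -98/23 (Y = -588/138 = -6*49/69 = -98/23 ≈ -4.2609)
Y + B*F = -98/23 + (34/3)*(-13) = -98/23 - 442/3 = -10460/69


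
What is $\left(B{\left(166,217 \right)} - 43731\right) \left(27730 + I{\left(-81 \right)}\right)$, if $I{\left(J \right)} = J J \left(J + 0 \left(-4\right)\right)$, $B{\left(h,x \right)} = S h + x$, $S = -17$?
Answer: $23339952896$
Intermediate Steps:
$B{\left(h,x \right)} = x - 17 h$ ($B{\left(h,x \right)} = - 17 h + x = x - 17 h$)
$I{\left(J \right)} = J^{3}$ ($I{\left(J \right)} = J^{2} \left(J + 0\right) = J^{2} J = J^{3}$)
$\left(B{\left(166,217 \right)} - 43731\right) \left(27730 + I{\left(-81 \right)}\right) = \left(\left(217 - 2822\right) - 43731\right) \left(27730 + \left(-81\right)^{3}\right) = \left(\left(217 - 2822\right) - 43731\right) \left(27730 - 531441\right) = \left(-2605 - 43731\right) \left(-503711\right) = \left(-46336\right) \left(-503711\right) = 23339952896$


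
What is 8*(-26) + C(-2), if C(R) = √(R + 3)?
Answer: -207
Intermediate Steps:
C(R) = √(3 + R)
8*(-26) + C(-2) = 8*(-26) + √(3 - 2) = -208 + √1 = -208 + 1 = -207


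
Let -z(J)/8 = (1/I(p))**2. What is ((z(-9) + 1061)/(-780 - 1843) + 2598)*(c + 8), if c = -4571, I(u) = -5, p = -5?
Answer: -777249250479/65575 ≈ -1.1853e+7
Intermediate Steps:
z(J) = -8/25 (z(J) = -8*(1/(-5))**2 = -8*(-1/5)**2 = -8*1/25 = -8/25)
((z(-9) + 1061)/(-780 - 1843) + 2598)*(c + 8) = ((-8/25 + 1061)/(-780 - 1843) + 2598)*(-4571 + 8) = ((26517/25)/(-2623) + 2598)*(-4563) = ((26517/25)*(-1/2623) + 2598)*(-4563) = (-26517/65575 + 2598)*(-4563) = (170337333/65575)*(-4563) = -777249250479/65575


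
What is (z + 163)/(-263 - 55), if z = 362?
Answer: -175/106 ≈ -1.6509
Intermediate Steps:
(z + 163)/(-263 - 55) = (362 + 163)/(-263 - 55) = 525/(-318) = 525*(-1/318) = -175/106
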